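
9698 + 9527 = 19225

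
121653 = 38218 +83435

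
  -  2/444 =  - 1/222 = - 0.00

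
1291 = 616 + 675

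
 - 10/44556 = -1 + 22273/22278 =-0.00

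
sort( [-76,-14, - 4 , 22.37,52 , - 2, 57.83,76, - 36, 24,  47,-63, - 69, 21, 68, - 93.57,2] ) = [ - 93.57, - 76, - 69, - 63, - 36, - 14, - 4, - 2,2,21,22.37,24,47, 52, 57.83,  68,76 ] 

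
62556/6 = 10426 = 10426.00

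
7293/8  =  911  +  5/8  =  911.62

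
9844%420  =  184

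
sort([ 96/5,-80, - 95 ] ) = [-95, - 80,96/5] 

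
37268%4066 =674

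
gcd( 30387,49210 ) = 7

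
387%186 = 15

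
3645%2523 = 1122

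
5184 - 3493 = 1691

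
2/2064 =1/1032= 0.00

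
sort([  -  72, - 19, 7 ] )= [ - 72, - 19,7]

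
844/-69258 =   -  1 + 34207/34629 = -0.01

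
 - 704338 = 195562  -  899900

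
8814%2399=1617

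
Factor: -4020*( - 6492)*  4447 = 2^4*3^2*5^1*67^1*541^1 *4447^1  =  116057094480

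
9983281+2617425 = 12600706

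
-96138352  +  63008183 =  - 33130169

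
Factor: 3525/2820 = 2^( - 2)*5^1 = 5/4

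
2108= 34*62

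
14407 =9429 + 4978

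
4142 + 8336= 12478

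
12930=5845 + 7085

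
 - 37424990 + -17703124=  - 55128114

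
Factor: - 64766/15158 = -11^(-1)*47^1 = - 47/11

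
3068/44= 767/11 = 69.73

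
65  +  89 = 154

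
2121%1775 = 346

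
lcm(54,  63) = 378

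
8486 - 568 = 7918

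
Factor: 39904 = 2^5*29^1  *43^1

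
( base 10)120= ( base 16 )78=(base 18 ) 6c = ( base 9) 143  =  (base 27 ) 4C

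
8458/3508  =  4229/1754 = 2.41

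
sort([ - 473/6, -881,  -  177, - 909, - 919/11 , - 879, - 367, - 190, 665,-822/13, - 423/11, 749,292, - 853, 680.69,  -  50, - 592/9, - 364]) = [ - 909,  -  881, - 879, - 853,-367, - 364, - 190, -177, - 919/11, - 473/6, - 592/9, - 822/13,  -  50, - 423/11,292,665 , 680.69 , 749]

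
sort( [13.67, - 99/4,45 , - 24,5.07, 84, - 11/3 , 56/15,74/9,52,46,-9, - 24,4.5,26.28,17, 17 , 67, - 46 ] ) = [ - 46, - 99/4, -24 , - 24, - 9, - 11/3,  56/15, 4.5,5.07, 74/9,13.67,17,17,26.28, 45,46,52,67, 84 ] 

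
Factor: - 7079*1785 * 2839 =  - 3^1*5^1 * 7^1*17^2*167^1*7079^1 = - 35873646585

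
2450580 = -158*( - 15510)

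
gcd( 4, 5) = 1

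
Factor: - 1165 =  - 5^1 *233^1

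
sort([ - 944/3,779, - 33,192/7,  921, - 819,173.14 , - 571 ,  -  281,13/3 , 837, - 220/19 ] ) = [ - 819 , - 571, - 944/3, - 281, - 33, - 220/19,  13/3, 192/7,173.14,779,837, 921]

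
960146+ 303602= 1263748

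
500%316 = 184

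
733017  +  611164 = 1344181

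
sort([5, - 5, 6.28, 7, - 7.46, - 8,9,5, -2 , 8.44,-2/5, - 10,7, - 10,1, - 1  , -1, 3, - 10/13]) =[ -10, - 10, - 8, - 7.46, - 5, - 2, - 1 ,-1, - 10/13, - 2/5,  1 , 3,5, 5,6.28,7 , 7,8.44,9]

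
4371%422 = 151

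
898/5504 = 449/2752 = 0.16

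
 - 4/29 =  - 4/29 = - 0.14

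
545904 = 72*7582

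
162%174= 162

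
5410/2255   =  1082/451 = 2.40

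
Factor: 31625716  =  2^2 * 1913^1*4133^1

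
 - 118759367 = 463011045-581770412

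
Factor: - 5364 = -2^2*3^2*149^1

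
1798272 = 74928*24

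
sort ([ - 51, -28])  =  [ - 51 , - 28]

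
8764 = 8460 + 304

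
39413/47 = 39413/47 =838.57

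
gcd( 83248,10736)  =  176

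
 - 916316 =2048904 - 2965220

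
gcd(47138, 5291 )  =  481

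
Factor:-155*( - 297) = 46035=3^3*5^1*11^1*31^1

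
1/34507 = 1/34507 = 0.00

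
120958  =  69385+51573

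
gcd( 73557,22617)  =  9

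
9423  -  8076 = 1347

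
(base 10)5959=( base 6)43331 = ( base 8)13507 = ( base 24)A87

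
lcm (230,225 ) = 10350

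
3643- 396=3247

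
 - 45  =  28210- 28255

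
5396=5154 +242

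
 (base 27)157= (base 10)871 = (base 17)304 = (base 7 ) 2353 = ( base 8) 1547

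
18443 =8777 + 9666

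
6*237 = 1422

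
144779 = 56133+88646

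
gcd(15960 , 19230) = 30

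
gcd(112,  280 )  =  56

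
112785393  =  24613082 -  - 88172311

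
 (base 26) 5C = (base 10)142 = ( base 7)262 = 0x8e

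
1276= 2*638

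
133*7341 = 976353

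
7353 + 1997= 9350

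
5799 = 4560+1239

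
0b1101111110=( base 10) 894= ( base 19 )291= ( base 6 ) 4050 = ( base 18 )2DC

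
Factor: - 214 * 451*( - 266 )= 2^2*7^1*11^1*19^1*41^1*107^1 = 25672724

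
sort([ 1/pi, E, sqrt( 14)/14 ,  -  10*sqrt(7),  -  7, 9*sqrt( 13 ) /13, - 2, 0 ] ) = [- 10*sqrt( 7), - 7, - 2, 0, sqrt( 14)/14,1/pi,  9*sqrt ( 13 )/13,  E]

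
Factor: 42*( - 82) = - 3444  =  -  2^2*3^1*7^1*41^1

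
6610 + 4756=11366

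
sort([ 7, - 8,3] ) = [ - 8,3, 7]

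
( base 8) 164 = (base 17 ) 6e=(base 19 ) 62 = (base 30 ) 3q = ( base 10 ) 116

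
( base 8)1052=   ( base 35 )ft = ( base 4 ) 20222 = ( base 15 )26e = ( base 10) 554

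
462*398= 183876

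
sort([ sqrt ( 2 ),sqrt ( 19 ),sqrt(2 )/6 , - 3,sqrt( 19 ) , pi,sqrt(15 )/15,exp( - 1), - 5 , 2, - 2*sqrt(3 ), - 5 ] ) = [ - 5, - 5, - 2*sqrt(3 ),-3, sqrt( 2 ) /6,sqrt( 15) /15,  exp(-1 ),sqrt( 2), 2,pi,sqrt(19),sqrt ( 19 )]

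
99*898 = 88902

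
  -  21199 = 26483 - 47682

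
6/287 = 6/287 = 0.02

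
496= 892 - 396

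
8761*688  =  6027568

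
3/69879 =1/23293=   0.00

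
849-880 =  - 31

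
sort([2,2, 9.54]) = [ 2,  2, 9.54]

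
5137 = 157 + 4980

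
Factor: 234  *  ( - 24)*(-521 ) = 2925936 = 2^4*3^3*13^1*521^1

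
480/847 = 480/847=0.57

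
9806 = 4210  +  5596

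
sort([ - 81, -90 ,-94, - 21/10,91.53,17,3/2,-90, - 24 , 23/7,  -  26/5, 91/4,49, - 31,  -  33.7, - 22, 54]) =[  -  94, - 90, - 90,-81,  -  33.7,-31, - 24, - 22, - 26/5, - 21/10,3/2,23/7,17, 91/4,49, 54 , 91.53] 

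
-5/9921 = -1 + 9916/9921=- 0.00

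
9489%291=177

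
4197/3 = 1399=1399.00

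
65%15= 5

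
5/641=5/641 = 0.01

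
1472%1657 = 1472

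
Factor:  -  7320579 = - 3^1*7^1*47^1*7417^1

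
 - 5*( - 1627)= 8135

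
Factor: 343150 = 2^1*5^2*6863^1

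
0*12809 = 0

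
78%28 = 22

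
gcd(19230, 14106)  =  6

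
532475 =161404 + 371071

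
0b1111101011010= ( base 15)25a1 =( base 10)8026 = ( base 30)8RG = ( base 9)12007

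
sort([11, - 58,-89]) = [-89, - 58,11]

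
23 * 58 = 1334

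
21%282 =21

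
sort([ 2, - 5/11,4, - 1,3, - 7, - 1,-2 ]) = [ - 7, - 2 , - 1, - 1, - 5/11,2,3,4]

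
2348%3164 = 2348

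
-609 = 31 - 640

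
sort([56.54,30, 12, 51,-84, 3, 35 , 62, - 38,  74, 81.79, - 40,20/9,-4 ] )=[ - 84, - 40  ,  -  38,  -  4, 20/9, 3,12,  30,  35, 51,56.54,62, 74,  81.79]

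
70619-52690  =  17929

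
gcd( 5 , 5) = 5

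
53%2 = 1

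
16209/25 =648 + 9/25 = 648.36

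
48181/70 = 688 + 3/10 =688.30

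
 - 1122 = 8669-9791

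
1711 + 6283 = 7994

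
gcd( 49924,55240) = 4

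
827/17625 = 827/17625 = 0.05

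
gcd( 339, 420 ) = 3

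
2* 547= 1094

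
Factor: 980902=2^1 * 13^1*31^1 * 1217^1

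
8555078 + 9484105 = 18039183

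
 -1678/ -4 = 839/2 = 419.50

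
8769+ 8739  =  17508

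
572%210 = 152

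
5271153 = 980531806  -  975260653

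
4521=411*11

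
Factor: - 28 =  - 2^2*7^1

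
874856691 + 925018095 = 1799874786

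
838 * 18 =15084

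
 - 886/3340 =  - 1 + 1227/1670=   -0.27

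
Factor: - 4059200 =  -2^6*5^2*43^1 * 59^1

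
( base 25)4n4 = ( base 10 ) 3079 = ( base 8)6007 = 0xc07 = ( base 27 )461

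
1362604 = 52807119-51444515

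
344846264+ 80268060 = 425114324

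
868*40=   34720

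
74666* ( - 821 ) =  - 61300786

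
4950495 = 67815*73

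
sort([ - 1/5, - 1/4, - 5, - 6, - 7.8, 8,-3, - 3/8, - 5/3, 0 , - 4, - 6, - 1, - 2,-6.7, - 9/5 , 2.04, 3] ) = [ - 7.8, - 6.7,-6,-6, - 5, - 4,-3  , - 2, - 9/5, - 5/3 ,-1,-3/8 , - 1/4, - 1/5,0,2.04 , 3,8 ]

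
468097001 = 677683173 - 209586172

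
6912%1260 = 612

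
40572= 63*644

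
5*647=3235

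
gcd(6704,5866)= 838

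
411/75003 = 137/25001 = 0.01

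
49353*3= 148059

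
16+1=17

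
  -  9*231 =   -  2079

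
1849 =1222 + 627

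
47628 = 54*882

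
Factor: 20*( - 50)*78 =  - 2^4*3^1* 5^3*13^1 = - 78000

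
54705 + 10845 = 65550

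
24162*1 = 24162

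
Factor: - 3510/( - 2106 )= 3^( - 1 )*5^1=5/3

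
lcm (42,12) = 84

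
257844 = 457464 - 199620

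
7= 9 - 2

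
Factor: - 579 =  - 3^1*193^1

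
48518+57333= 105851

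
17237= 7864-  -  9373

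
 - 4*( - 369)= 1476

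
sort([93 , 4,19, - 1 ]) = [ - 1,  4, 19,93 ]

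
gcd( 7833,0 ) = 7833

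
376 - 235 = 141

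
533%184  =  165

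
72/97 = 72/97=0.74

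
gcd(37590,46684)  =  2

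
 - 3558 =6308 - 9866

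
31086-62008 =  - 30922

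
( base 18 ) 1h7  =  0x27d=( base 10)637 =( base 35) i7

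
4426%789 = 481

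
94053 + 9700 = 103753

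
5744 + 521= 6265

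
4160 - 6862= - 2702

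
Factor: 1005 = 3^1* 5^1*67^1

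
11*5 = 55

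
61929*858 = 53135082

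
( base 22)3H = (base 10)83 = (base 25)38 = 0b1010011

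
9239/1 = 9239 = 9239.00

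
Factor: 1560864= 2^5 * 3^1*71^1*229^1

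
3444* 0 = 0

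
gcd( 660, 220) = 220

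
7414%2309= 487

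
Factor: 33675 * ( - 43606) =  - 2^1* 3^1*5^2* 449^1*21803^1 = -1468432050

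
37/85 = 37/85 = 0.44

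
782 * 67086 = 52461252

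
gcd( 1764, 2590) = 14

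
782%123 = 44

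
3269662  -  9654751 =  - 6385089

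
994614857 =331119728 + 663495129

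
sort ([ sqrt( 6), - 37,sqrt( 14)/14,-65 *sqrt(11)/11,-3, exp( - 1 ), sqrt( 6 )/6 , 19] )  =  [-37, - 65*sqrt( 11) /11, - 3, sqrt (14)/14,exp ( - 1 ) , sqrt (6) /6, sqrt(6), 19 ]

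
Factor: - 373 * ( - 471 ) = 3^1*157^1*373^1= 175683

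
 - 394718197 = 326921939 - 721640136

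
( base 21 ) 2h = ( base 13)47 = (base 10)59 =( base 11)54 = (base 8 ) 73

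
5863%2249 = 1365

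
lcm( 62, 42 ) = 1302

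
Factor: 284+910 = 1194 = 2^1*3^1*199^1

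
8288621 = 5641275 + 2647346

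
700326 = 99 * 7074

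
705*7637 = 5384085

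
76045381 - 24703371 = 51342010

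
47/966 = 47/966=0.05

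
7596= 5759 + 1837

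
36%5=1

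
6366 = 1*6366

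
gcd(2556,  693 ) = 9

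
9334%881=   524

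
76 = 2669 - 2593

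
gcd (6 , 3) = 3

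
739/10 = 73 + 9/10 = 73.90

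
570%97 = 85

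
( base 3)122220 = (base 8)743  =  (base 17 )1B7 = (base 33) EL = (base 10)483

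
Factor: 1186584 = 2^3*3^1*7^2*1009^1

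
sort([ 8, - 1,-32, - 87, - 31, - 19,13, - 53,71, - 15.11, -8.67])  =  [ - 87, - 53, - 32, - 31, - 19, - 15.11, - 8.67, -1, 8 , 13, 71] 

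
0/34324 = 0 = 0.00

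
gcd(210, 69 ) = 3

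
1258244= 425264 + 832980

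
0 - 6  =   - 6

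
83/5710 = 83/5710=0.01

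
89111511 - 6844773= 82266738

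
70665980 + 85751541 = 156417521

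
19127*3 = 57381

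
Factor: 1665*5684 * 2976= 28164447360 = 2^7 * 3^3*5^1*7^2*29^1*31^1 * 37^1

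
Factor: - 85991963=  - 23^1* 3738781^1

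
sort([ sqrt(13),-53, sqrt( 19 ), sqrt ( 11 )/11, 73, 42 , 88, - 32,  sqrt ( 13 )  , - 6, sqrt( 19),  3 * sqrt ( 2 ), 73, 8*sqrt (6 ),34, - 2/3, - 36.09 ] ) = [ - 53, - 36.09, - 32, - 6,-2/3, sqrt( 11 )/11, sqrt( 13),sqrt( 13),3*sqrt ( 2), sqrt( 19 ), sqrt( 19 ) , 8 *sqrt( 6) , 34, 42, 73, 73, 88 ] 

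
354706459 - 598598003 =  - 243891544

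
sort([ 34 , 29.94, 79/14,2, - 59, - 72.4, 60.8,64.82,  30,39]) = [ - 72.4,- 59, 2,  79/14, 29.94, 30,34, 39, 60.8,64.82] 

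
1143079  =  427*2677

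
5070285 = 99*51215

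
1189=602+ 587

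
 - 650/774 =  - 325/387 = - 0.84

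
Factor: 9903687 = 3^1*3301229^1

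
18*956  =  17208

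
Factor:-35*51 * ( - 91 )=162435 =3^1*5^1*7^2*13^1*17^1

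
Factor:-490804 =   -  2^2*  122701^1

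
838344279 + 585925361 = 1424269640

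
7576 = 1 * 7576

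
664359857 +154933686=819293543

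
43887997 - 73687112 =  - 29799115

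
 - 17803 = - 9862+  - 7941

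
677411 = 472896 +204515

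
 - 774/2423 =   -  774/2423 = - 0.32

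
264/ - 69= - 4 + 4/23 = -3.83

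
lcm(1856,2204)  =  35264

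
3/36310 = 3/36310 = 0.00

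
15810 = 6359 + 9451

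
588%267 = 54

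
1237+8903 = 10140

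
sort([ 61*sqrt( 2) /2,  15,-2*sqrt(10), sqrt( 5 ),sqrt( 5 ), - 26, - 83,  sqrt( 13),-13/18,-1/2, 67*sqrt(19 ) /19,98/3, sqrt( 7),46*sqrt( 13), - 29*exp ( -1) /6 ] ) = [ - 83,-26,-2*sqrt (10 ), - 29*exp(-1) /6,-13/18, - 1/2,sqrt( 5), sqrt( 5),sqrt( 7 ),sqrt( 13),  15, 67*sqrt( 19)/19,98/3  ,  61*sqrt( 2)/2, 46*sqrt( 13 )] 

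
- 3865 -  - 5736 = 1871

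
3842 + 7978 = 11820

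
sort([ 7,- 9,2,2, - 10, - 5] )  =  [ - 10 , - 9, - 5, 2, 2 , 7] 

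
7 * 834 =5838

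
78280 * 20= 1565600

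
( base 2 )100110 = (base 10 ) 38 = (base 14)2A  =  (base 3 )1102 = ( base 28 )1A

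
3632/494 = 1816/247= 7.35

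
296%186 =110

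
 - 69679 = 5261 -74940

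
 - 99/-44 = 2 + 1/4 = 2.25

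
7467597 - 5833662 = 1633935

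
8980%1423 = 442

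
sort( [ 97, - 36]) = [ - 36, 97]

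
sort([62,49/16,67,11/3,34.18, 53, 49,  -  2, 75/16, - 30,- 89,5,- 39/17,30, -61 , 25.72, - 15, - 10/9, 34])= [-89,- 61,  -  30, - 15, - 39/17,-2,-10/9,49/16,11/3,75/16,5,  25.72,30,  34, 34.18, 49, 53, 62,67 ] 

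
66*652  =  43032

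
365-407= - 42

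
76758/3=25586=25586.00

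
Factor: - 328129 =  - 328129^1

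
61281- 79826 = -18545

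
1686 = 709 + 977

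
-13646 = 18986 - 32632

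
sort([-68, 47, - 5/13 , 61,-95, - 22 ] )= [ - 95, -68, - 22, - 5/13,  47,61] 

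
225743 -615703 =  - 389960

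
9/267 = 3/89 = 0.03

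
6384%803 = 763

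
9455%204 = 71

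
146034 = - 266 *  (-549)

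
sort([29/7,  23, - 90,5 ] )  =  [ - 90 , 29/7,5 , 23 ] 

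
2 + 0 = 2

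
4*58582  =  234328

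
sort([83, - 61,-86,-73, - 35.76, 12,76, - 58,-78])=[ - 86, - 78,-73, -61,-58,- 35.76, 12,76,  83] 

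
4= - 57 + 61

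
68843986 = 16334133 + 52509853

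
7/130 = 7/130  =  0.05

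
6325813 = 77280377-70954564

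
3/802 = 3/802 = 0.00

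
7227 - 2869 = 4358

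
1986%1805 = 181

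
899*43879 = 39447221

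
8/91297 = 8/91297  =  0.00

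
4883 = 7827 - 2944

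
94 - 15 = 79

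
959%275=134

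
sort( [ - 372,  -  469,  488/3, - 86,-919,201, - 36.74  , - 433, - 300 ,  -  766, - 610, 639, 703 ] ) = [- 919, - 766,-610,  -  469, - 433,-372, - 300, - 86, - 36.74, 488/3, 201, 639, 703]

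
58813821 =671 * 87651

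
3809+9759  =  13568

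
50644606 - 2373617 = 48270989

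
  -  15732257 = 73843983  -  89576240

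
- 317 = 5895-6212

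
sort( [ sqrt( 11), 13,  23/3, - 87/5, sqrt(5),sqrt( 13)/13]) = [ - 87/5, sqrt( 13 )/13,sqrt( 5 ),  sqrt(11),23/3,  13 ] 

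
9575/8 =1196+7/8 = 1196.88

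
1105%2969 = 1105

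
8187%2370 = 1077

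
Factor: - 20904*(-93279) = 1949904216 = 2^3*3^2*13^1*17^1*31^1*59^1*67^1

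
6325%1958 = 451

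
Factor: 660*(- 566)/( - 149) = 2^3*3^1*5^1 * 11^1*149^( - 1)*283^1 = 373560/149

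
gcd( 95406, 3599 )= 1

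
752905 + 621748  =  1374653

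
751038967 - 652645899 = 98393068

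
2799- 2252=547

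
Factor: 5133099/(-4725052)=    - 2^ ( - 2) *3^1*17^1 * 100649^1 * 1181263^( - 1)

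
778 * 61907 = 48163646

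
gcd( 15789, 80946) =3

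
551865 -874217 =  - 322352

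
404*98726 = 39885304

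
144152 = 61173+82979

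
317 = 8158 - 7841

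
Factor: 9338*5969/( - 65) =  - 55738522/65 = -2^1*5^(  -  1 ) *7^1*13^(-1 )*23^1*29^1*47^1*127^1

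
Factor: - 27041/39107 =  - 7^1*3863^1*39107^ ( - 1)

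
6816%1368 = 1344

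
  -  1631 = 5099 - 6730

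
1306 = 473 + 833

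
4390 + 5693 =10083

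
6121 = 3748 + 2373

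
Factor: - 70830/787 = -2^1*3^2*5^1 = -90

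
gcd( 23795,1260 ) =5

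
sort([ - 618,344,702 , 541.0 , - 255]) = [-618,-255,344,541.0, 702] 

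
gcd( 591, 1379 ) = 197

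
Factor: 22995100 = 2^2*5^2*227^1 * 1013^1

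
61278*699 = 42833322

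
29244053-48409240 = -19165187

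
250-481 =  - 231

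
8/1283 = 8/1283=   0.01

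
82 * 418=34276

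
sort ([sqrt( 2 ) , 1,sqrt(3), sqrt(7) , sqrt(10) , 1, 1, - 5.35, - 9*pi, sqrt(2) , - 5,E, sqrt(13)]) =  [ -9*pi, - 5.35, - 5, 1, 1, 1, sqrt(2 ),  sqrt ( 2), sqrt( 3 ),sqrt ( 7 ), E,sqrt(10),sqrt( 13 )]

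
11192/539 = 11192/539=20.76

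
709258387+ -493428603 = 215829784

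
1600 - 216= 1384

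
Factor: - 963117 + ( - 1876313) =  - 2^1*  5^1*11^1*83^1 * 311^1 = -2839430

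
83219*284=23634196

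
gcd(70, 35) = 35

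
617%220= 177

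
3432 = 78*44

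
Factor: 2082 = 2^1*3^1*347^1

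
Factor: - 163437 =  - 3^1* 157^1*347^1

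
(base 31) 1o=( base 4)313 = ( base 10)55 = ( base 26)23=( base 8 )67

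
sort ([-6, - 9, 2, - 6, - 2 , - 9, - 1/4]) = [ - 9, - 9, - 6, - 6,-2,-1/4, 2] 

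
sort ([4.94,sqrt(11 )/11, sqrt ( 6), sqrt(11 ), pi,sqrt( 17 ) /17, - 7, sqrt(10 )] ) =[-7,  sqrt( 17)/17,sqrt( 11 )/11, sqrt( 6), pi,sqrt( 10), sqrt(11 ), 4.94]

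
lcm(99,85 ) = 8415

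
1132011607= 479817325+652194282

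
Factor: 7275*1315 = 3^1*5^3*97^1*263^1 = 9566625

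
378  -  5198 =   -  4820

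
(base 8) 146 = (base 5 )402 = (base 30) 3C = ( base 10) 102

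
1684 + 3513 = 5197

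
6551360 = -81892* (  -  80 ) 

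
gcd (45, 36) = 9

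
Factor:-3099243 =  - 3^1*7^1 * 147583^1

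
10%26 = 10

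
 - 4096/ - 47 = 4096/47  =  87.15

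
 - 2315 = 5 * ( - 463)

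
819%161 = 14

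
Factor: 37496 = 2^3*43^1 *109^1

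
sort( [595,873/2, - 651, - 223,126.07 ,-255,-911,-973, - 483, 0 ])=[  -  973,- 911, - 651, - 483, - 255,  -  223, 0, 126.07, 873/2,595 ] 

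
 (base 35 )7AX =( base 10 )8958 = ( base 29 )aiq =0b10001011111110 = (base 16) 22FE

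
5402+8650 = 14052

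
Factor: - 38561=-38561^1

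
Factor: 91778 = 2^1*109^1*421^1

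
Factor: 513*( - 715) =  - 366795= -3^3*5^1 *11^1*13^1 *19^1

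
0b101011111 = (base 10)351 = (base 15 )186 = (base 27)D0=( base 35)A1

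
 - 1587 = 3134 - 4721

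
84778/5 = 84778/5= 16955.60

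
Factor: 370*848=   2^5*5^1*37^1*53^1= 313760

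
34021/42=810 + 1/42 = 810.02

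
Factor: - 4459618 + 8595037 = 3^2*199^1*2309^1 = 4135419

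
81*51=4131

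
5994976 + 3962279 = 9957255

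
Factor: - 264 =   -  2^3 * 3^1 * 11^1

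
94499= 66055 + 28444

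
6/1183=6/1183  =  0.01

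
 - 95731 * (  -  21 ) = 2010351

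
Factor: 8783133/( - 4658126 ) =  - 2^(  -  1)*3^1*11^( - 1)*83^ ( - 1)*2551^( - 1 )*2927711^1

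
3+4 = 7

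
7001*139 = 973139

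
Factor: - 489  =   - 3^1* 163^1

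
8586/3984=2+103/664 = 2.16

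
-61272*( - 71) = 4350312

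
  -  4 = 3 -7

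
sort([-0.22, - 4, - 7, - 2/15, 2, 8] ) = [-7, - 4, - 0.22, - 2/15,2,8 ]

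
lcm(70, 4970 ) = 4970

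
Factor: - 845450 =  - 2^1 * 5^2*37^1*457^1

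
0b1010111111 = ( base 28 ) P3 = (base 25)133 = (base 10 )703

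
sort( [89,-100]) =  [-100,89] 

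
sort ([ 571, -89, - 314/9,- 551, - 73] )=[ - 551,-89,  -  73,-314/9,571 ] 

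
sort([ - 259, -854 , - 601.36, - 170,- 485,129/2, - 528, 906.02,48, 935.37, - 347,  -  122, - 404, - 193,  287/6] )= [ - 854,-601.36, -528, - 485,-404, -347, - 259, -193,-170, - 122,287/6, 48,129/2 , 906.02, 935.37]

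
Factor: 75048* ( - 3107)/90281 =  - 233174136/90281 = - 2^3 * 3^1 * 13^1*53^1*59^1*239^1*90281^ ( - 1)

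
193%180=13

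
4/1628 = 1/407 = 0.00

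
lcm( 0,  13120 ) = 0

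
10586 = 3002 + 7584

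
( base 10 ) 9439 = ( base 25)F2E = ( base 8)22337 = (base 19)172F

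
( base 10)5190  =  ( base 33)4P9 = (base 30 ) 5N0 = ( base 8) 12106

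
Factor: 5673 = 3^1*31^1*61^1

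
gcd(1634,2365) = 43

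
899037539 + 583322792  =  1482360331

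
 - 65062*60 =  - 3903720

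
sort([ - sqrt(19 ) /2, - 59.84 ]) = [- 59.84, - sqrt( 19 )/2]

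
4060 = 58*70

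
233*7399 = 1723967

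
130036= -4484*( - 29) 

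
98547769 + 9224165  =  107771934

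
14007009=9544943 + 4462066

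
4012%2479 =1533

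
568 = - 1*( - 568) 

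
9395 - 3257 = 6138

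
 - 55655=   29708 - 85363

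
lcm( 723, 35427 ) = 35427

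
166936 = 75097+91839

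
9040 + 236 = 9276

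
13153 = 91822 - 78669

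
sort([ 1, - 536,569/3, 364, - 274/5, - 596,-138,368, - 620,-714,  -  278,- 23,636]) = [ - 714  ,  -  620, - 596 , - 536, - 278,-138,-274/5, - 23,1, 569/3 , 364, 368, 636 ]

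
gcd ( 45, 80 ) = 5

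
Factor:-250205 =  - 5^1*163^1*307^1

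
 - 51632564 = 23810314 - 75442878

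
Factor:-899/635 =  - 5^ ( - 1)*29^1 *31^1*127^(  -  1) 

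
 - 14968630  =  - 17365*862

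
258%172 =86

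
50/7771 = 50/7771=0.01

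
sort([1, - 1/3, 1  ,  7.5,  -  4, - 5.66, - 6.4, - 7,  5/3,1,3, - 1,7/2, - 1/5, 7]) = [ - 7, - 6.4 , - 5.66,-4, - 1 , - 1/3,-1/5,1,1,1,5/3,3,7/2, 7,7.5 ]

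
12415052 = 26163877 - 13748825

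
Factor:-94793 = -94793^1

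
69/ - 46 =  - 3/2 = -1.50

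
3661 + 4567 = 8228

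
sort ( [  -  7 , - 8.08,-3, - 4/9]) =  [ - 8.08, - 7, - 3, - 4/9]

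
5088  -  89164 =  - 84076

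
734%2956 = 734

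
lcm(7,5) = 35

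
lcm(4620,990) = 13860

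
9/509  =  9/509  =  0.02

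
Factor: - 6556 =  - 2^2*11^1*149^1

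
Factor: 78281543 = 43^1*1820501^1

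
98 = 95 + 3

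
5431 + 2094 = 7525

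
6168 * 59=363912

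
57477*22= 1264494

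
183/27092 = 183/27092 = 0.01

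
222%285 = 222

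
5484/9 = 609+1/3 =609.33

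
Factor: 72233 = 7^1*17^1*607^1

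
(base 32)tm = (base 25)1d0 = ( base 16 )3b6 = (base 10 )950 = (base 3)1022012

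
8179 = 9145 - 966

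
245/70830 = 49/14166 = 0.00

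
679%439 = 240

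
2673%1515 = 1158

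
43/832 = 43/832=0.05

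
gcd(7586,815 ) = 1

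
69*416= 28704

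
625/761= 625/761 = 0.82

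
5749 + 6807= 12556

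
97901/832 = 117+557/832 = 117.67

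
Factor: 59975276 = 2^2*14993819^1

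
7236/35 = 206 +26/35=206.74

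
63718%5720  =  798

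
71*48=3408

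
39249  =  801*49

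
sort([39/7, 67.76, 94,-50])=[-50, 39/7,67.76, 94 ]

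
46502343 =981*47403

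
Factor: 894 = 2^1 * 3^1*149^1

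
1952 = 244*8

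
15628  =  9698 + 5930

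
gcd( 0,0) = 0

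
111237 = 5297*21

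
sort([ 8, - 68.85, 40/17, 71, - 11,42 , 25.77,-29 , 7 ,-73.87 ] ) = [ - 73.87, - 68.85 , - 29,-11, 40/17,7,  8 , 25.77,  42, 71 ] 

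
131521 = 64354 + 67167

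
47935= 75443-27508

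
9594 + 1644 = 11238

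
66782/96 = 33391/48 = 695.65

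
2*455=910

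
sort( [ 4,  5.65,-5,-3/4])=[- 5, - 3/4,4, 5.65]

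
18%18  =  0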